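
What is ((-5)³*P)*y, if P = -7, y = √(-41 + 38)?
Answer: 875*I*√3 ≈ 1515.5*I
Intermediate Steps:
y = I*√3 (y = √(-3) = I*√3 ≈ 1.732*I)
((-5)³*P)*y = ((-5)³*(-7))*(I*√3) = (-125*(-7))*(I*√3) = 875*(I*√3) = 875*I*√3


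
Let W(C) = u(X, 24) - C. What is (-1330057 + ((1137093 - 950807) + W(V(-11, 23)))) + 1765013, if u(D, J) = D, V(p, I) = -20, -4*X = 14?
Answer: 1242517/2 ≈ 6.2126e+5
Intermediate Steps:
X = -7/2 (X = -¼*14 = -7/2 ≈ -3.5000)
W(C) = -7/2 - C
(-1330057 + ((1137093 - 950807) + W(V(-11, 23)))) + 1765013 = (-1330057 + ((1137093 - 950807) + (-7/2 - 1*(-20)))) + 1765013 = (-1330057 + (186286 + (-7/2 + 20))) + 1765013 = (-1330057 + (186286 + 33/2)) + 1765013 = (-1330057 + 372605/2) + 1765013 = -2287509/2 + 1765013 = 1242517/2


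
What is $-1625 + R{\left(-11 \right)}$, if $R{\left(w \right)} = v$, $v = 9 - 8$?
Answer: $-1624$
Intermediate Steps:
$v = 1$ ($v = 9 - 8 = 1$)
$R{\left(w \right)} = 1$
$-1625 + R{\left(-11 \right)} = -1625 + 1 = -1624$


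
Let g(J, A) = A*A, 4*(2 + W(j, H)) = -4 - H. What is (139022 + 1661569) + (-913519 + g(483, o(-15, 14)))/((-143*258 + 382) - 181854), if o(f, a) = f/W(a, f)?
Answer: 393188767425/218366 ≈ 1.8006e+6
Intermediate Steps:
W(j, H) = -3 - H/4 (W(j, H) = -2 + (-4 - H)/4 = -2 + (-1 - H/4) = -3 - H/4)
o(f, a) = f/(-3 - f/4)
g(J, A) = A**2
(139022 + 1661569) + (-913519 + g(483, o(-15, 14)))/((-143*258 + 382) - 181854) = (139022 + 1661569) + (-913519 + (-4*(-15)/(12 - 15))**2)/((-143*258 + 382) - 181854) = 1800591 + (-913519 + (-4*(-15)/(-3))**2)/((-36894 + 382) - 181854) = 1800591 + (-913519 + (-4*(-15)*(-1/3))**2)/(-36512 - 181854) = 1800591 + (-913519 + (-20)**2)/(-218366) = 1800591 + (-913519 + 400)*(-1/218366) = 1800591 - 913119*(-1/218366) = 1800591 + 913119/218366 = 393188767425/218366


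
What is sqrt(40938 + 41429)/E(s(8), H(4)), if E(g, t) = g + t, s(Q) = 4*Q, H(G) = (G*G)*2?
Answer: sqrt(82367)/64 ≈ 4.4843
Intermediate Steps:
H(G) = 2*G**2 (H(G) = G**2*2 = 2*G**2)
sqrt(40938 + 41429)/E(s(8), H(4)) = sqrt(40938 + 41429)/(4*8 + 2*4**2) = sqrt(82367)/(32 + 2*16) = sqrt(82367)/(32 + 32) = sqrt(82367)/64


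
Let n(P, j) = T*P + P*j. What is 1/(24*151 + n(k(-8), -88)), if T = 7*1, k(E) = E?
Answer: 1/4272 ≈ 0.00023408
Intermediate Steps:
T = 7
n(P, j) = 7*P + P*j
1/(24*151 + n(k(-8), -88)) = 1/(24*151 - 8*(7 - 88)) = 1/(3624 - 8*(-81)) = 1/(3624 + 648) = 1/4272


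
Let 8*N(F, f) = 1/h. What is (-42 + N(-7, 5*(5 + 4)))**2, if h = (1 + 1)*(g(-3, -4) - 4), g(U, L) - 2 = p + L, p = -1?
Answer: 22137025/12544 ≈ 1764.8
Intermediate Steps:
g(U, L) = 1 + L (g(U, L) = 2 + (-1 + L) = 1 + L)
h = -14 (h = (1 + 1)*((1 - 4) - 4) = 2*(-3 - 4) = 2*(-7) = -14)
N(F, f) = -1/112 (N(F, f) = (1/8)/(-14) = (1/8)*(-1/14) = -1/112)
(-42 + N(-7, 5*(5 + 4)))**2 = (-42 - 1/112)**2 = (-4705/112)**2 = 22137025/12544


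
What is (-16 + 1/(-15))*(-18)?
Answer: 1446/5 ≈ 289.20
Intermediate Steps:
(-16 + 1/(-15))*(-18) = (-16 - 1/15)*(-18) = -241/15*(-18) = 1446/5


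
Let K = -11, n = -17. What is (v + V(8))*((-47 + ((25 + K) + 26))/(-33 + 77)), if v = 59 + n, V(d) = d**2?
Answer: -371/22 ≈ -16.864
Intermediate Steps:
v = 42 (v = 59 - 17 = 42)
(v + V(8))*((-47 + ((25 + K) + 26))/(-33 + 77)) = (42 + 8**2)*((-47 + ((25 - 11) + 26))/(-33 + 77)) = (42 + 64)*((-47 + (14 + 26))/44) = 106*((-47 + 40)*(1/44)) = 106*(-7*1/44) = 106*(-7/44) = -371/22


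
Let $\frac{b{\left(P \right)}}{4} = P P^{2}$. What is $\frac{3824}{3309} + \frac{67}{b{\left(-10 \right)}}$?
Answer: $\frac{15074297}{13236000} \approx 1.1389$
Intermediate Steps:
$b{\left(P \right)} = 4 P^{3}$ ($b{\left(P \right)} = 4 P P^{2} = 4 P^{3}$)
$\frac{3824}{3309} + \frac{67}{b{\left(-10 \right)}} = \frac{3824}{3309} + \frac{67}{4 \left(-10\right)^{3}} = 3824 \cdot \frac{1}{3309} + \frac{67}{4 \left(-1000\right)} = \frac{3824}{3309} + \frac{67}{-4000} = \frac{3824}{3309} + 67 \left(- \frac{1}{4000}\right) = \frac{3824}{3309} - \frac{67}{4000} = \frac{15074297}{13236000}$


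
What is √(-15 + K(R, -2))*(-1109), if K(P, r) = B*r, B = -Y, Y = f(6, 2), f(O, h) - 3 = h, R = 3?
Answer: -1109*I*√5 ≈ -2479.8*I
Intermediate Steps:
f(O, h) = 3 + h
Y = 5 (Y = 3 + 2 = 5)
B = -5 (B = -1*5 = -5)
K(P, r) = -5*r
√(-15 + K(R, -2))*(-1109) = √(-15 - 5*(-2))*(-1109) = √(-15 + 10)*(-1109) = √(-5)*(-1109) = (I*√5)*(-1109) = -1109*I*√5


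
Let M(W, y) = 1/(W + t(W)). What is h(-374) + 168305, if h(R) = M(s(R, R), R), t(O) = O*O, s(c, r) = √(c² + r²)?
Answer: 47083492056/279751 - √2/209253748 ≈ 1.6831e+5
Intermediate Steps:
t(O) = O²
M(W, y) = 1/(W + W²)
h(R) = √2/(2*√(R²)*(1 + √2*√(R²))) (h(R) = 1/((√(R² + R²))*(1 + √(R² + R²))) = 1/((√(2*R²))*(1 + √(2*R²))) = 1/(((√2*√(R²)))*(1 + √2*√(R²))) = (√2/(2*√(R²)))/(1 + √2*√(R²)) = √2/(2*√(R²)*(1 + √2*√(R²))))
h(-374) + 168305 = 1/(2*(-374)² + √2*√((-374)²)) + 168305 = 1/(2*139876 + √2*√139876) + 168305 = 1/(279752 + √2*374) + 168305 = 1/(279752 + 374*√2) + 168305 = 168305 + 1/(279752 + 374*√2)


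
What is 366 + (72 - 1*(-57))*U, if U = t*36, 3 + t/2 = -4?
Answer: -64650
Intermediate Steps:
t = -14 (t = -6 + 2*(-4) = -6 - 8 = -14)
U = -504 (U = -14*36 = -504)
366 + (72 - 1*(-57))*U = 366 + (72 - 1*(-57))*(-504) = 366 + (72 + 57)*(-504) = 366 + 129*(-504) = 366 - 65016 = -64650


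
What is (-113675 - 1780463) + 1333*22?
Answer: -1864812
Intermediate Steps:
(-113675 - 1780463) + 1333*22 = -1894138 + 29326 = -1864812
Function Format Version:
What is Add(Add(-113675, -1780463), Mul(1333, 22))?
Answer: -1864812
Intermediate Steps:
Add(Add(-113675, -1780463), Mul(1333, 22)) = Add(-1894138, 29326) = -1864812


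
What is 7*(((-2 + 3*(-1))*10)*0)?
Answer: 0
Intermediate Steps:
7*(((-2 + 3*(-1))*10)*0) = 7*(((-2 - 3)*10)*0) = 7*(-5*10*0) = 7*(-50*0) = 7*0 = 0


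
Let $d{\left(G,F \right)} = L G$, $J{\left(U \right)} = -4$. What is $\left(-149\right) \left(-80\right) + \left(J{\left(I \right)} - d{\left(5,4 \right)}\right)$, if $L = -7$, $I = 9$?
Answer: $11951$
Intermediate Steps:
$d{\left(G,F \right)} = - 7 G$
$\left(-149\right) \left(-80\right) + \left(J{\left(I \right)} - d{\left(5,4 \right)}\right) = \left(-149\right) \left(-80\right) - \left(4 - 35\right) = 11920 - -31 = 11920 + \left(-4 + 35\right) = 11920 + 31 = 11951$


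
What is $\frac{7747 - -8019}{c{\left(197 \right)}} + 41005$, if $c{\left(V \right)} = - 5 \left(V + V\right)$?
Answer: $\frac{40382042}{985} \approx 40997.0$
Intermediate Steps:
$c{\left(V \right)} = - 10 V$ ($c{\left(V \right)} = - 5 \cdot 2 V = - 10 V$)
$\frac{7747 - -8019}{c{\left(197 \right)}} + 41005 = \frac{7747 - -8019}{\left(-10\right) 197} + 41005 = \frac{7747 + 8019}{-1970} + 41005 = 15766 \left(- \frac{1}{1970}\right) + 41005 = - \frac{7883}{985} + 41005 = \frac{40382042}{985}$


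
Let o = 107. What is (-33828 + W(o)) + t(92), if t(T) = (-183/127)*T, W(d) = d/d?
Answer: -4312865/127 ≈ -33960.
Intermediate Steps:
W(d) = 1
t(T) = -183*T/127 (t(T) = (-183*1/127)*T = -183*T/127)
(-33828 + W(o)) + t(92) = (-33828 + 1) - 183/127*92 = -33827 - 16836/127 = -4312865/127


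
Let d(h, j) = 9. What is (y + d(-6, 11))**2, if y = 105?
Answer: 12996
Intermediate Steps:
(y + d(-6, 11))**2 = (105 + 9)**2 = 114**2 = 12996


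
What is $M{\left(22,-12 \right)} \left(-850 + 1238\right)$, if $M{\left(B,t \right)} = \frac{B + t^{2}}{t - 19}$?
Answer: $- \frac{64408}{31} \approx -2077.7$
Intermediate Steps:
$M{\left(B,t \right)} = \frac{B + t^{2}}{-19 + t}$
$M{\left(22,-12 \right)} \left(-850 + 1238\right) = \frac{22 + \left(-12\right)^{2}}{-19 - 12} \left(-850 + 1238\right) = \frac{22 + 144}{-31} \cdot 388 = \left(- \frac{1}{31}\right) 166 \cdot 388 = \left(- \frac{166}{31}\right) 388 = - \frac{64408}{31}$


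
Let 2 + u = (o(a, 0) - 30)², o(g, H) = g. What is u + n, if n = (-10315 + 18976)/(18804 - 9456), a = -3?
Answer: 3389979/3116 ≈ 1087.9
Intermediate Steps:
n = 2887/3116 (n = 8661/9348 = 8661*(1/9348) = 2887/3116 ≈ 0.92651)
u = 1087 (u = -2 + (-3 - 30)² = -2 + (-33)² = -2 + 1089 = 1087)
u + n = 1087 + 2887/3116 = 3389979/3116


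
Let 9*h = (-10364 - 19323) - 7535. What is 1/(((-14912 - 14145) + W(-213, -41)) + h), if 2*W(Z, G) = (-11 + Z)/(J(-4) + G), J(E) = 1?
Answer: -45/1493549 ≈ -3.0130e-5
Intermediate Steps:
h = -37222/9 (h = ((-10364 - 19323) - 7535)/9 = (-29687 - 7535)/9 = (⅑)*(-37222) = -37222/9 ≈ -4135.8)
W(Z, G) = (-11 + Z)/(2*(1 + G)) (W(Z, G) = ((-11 + Z)/(1 + G))/2 = (-11 + Z)/(2*(1 + G)))
1/(((-14912 - 14145) + W(-213, -41)) + h) = 1/(((-14912 - 14145) + (-11 - 213)/(2*(1 - 41))) - 37222/9) = 1/((-29057 + (½)*(-224)/(-40)) - 37222/9) = 1/((-29057 + (½)*(-1/40)*(-224)) - 37222/9) = 1/((-29057 + 14/5) - 37222/9) = 1/(-145271/5 - 37222/9) = 1/(-1493549/45) = -45/1493549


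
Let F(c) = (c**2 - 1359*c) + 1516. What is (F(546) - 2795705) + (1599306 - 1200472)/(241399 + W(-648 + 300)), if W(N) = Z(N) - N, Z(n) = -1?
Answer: -391397090534/120873 ≈ -3.2381e+6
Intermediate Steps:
W(N) = -1 - N
F(c) = 1516 + c**2 - 1359*c
(F(546) - 2795705) + (1599306 - 1200472)/(241399 + W(-648 + 300)) = ((1516 + 546**2 - 1359*546) - 2795705) + (1599306 - 1200472)/(241399 + (-1 - (-648 + 300))) = ((1516 + 298116 - 742014) - 2795705) + 398834/(241399 + (-1 - 1*(-348))) = (-442382 - 2795705) + 398834/(241399 + (-1 + 348)) = -3238087 + 398834/(241399 + 347) = -3238087 + 398834/241746 = -3238087 + 398834*(1/241746) = -3238087 + 199417/120873 = -391397090534/120873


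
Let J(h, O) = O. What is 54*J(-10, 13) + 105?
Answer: 807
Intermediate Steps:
54*J(-10, 13) + 105 = 54*13 + 105 = 702 + 105 = 807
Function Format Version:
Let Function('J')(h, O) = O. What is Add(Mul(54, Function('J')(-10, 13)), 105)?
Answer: 807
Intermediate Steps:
Add(Mul(54, Function('J')(-10, 13)), 105) = Add(Mul(54, 13), 105) = Add(702, 105) = 807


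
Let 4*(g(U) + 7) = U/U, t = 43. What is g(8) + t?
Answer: 145/4 ≈ 36.250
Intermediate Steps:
g(U) = -27/4 (g(U) = -7 + (U/U)/4 = -7 + (1/4)*1 = -7 + 1/4 = -27/4)
g(8) + t = -27/4 + 43 = 145/4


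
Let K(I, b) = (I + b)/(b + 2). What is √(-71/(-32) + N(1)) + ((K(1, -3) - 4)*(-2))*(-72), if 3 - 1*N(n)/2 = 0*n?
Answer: -288 + √526/8 ≈ -285.13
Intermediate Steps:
N(n) = 6 (N(n) = 6 - 0*n = 6 - 2*0 = 6 + 0 = 6)
K(I, b) = (I + b)/(2 + b)
√(-71/(-32) + N(1)) + ((K(1, -3) - 4)*(-2))*(-72) = √(-71/(-32) + 6) + (((1 - 3)/(2 - 3) - 4)*(-2))*(-72) = √(-71*(-1/32) + 6) + ((-2/(-1) - 4)*(-2))*(-72) = √(71/32 + 6) + ((-1*(-2) - 4)*(-2))*(-72) = √(263/32) + ((2 - 4)*(-2))*(-72) = √526/8 - 2*(-2)*(-72) = √526/8 + 4*(-72) = √526/8 - 288 = -288 + √526/8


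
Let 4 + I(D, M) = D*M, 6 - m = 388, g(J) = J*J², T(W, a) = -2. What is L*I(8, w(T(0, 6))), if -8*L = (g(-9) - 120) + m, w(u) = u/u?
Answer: 1231/2 ≈ 615.50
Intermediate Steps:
g(J) = J³
m = -382 (m = 6 - 1*388 = 6 - 388 = -382)
w(u) = 1
I(D, M) = -4 + D*M
L = 1231/8 (L = -(((-9)³ - 120) - 382)/8 = -((-729 - 120) - 382)/8 = -(-849 - 382)/8 = -⅛*(-1231) = 1231/8 ≈ 153.88)
L*I(8, w(T(0, 6))) = 1231*(-4 + 8*1)/8 = 1231*(-4 + 8)/8 = (1231/8)*4 = 1231/2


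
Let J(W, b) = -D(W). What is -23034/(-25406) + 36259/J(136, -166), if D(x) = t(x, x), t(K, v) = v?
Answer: -459031765/1727608 ≈ -265.70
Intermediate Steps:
D(x) = x
J(W, b) = -W
-23034/(-25406) + 36259/J(136, -166) = -23034/(-25406) + 36259/((-1*136)) = -23034*(-1/25406) + 36259/(-136) = 11517/12703 + 36259*(-1/136) = 11517/12703 - 36259/136 = -459031765/1727608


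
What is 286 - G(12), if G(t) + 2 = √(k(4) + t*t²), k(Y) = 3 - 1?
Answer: 288 - √1730 ≈ 246.41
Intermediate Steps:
k(Y) = 2
G(t) = -2 + √(2 + t³) (G(t) = -2 + √(2 + t*t²) = -2 + √(2 + t³))
286 - G(12) = 286 - (-2 + √(2 + 12³)) = 286 - (-2 + √(2 + 1728)) = 286 - (-2 + √1730) = 286 + (2 - √1730) = 288 - √1730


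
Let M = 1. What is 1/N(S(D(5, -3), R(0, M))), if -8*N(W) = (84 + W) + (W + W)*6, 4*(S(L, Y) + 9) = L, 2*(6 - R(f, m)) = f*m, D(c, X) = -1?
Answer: 32/145 ≈ 0.22069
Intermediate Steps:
R(f, m) = 6 - f*m/2
S(L, Y) = -9 + L/4
N(W) = -21/2 - 13*W/8 (N(W) = -((84 + W) + (W + W)*6)/8 = -((84 + W) + (2*W)*6)/8 = -((84 + W) + 12*W)/8 = -(84 + 13*W)/8 = -21/2 - 13*W/8)
1/N(S(D(5, -3), R(0, M))) = 1/(-21/2 - 13*(-9 + (¼)*(-1))/8) = 1/(-21/2 - 13*(-9 - ¼)/8) = 1/(-21/2 - 13/8*(-37/4)) = 1/(-21/2 + 481/32) = 1/(145/32) = 32/145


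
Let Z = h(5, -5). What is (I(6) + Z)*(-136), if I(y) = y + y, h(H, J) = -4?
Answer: -1088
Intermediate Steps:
Z = -4
I(y) = 2*y
(I(6) + Z)*(-136) = (2*6 - 4)*(-136) = (12 - 4)*(-136) = 8*(-136) = -1088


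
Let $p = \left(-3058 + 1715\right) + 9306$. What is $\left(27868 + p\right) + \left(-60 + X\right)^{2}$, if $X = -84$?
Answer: $56567$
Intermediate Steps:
$p = 7963$ ($p = -1343 + 9306 = 7963$)
$\left(27868 + p\right) + \left(-60 + X\right)^{2} = \left(27868 + 7963\right) + \left(-60 - 84\right)^{2} = 35831 + \left(-144\right)^{2} = 35831 + 20736 = 56567$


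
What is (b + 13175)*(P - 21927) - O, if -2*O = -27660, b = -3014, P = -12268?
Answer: -347469225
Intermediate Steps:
O = 13830 (O = -1/2*(-27660) = 13830)
(b + 13175)*(P - 21927) - O = (-3014 + 13175)*(-12268 - 21927) - 1*13830 = 10161*(-34195) - 13830 = -347455395 - 13830 = -347469225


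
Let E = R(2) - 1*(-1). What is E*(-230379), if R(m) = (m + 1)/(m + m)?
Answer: -1612653/4 ≈ -4.0316e+5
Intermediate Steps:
R(m) = (1 + m)/(2*m) (R(m) = (1 + m)/((2*m)) = (1 + m)*(1/(2*m)) = (1 + m)/(2*m))
E = 7/4 (E = (½)*(1 + 2)/2 - 1*(-1) = (½)*(½)*3 + 1 = ¾ + 1 = 7/4 ≈ 1.7500)
E*(-230379) = (7/4)*(-230379) = -1612653/4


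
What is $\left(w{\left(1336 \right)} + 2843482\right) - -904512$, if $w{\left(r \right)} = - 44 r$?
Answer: $3689210$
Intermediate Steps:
$\left(w{\left(1336 \right)} + 2843482\right) - -904512 = \left(\left(-44\right) 1336 + 2843482\right) - -904512 = \left(-58784 + 2843482\right) + \left(-760445 + 1664957\right) = 2784698 + 904512 = 3689210$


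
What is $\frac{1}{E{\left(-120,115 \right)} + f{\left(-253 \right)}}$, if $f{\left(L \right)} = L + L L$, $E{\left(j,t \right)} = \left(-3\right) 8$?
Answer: $\frac{1}{63732} \approx 1.5691 \cdot 10^{-5}$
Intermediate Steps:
$E{\left(j,t \right)} = -24$
$f{\left(L \right)} = L + L^{2}$
$\frac{1}{E{\left(-120,115 \right)} + f{\left(-253 \right)}} = \frac{1}{-24 - 253 \left(1 - 253\right)} = \frac{1}{-24 - -63756} = \frac{1}{-24 + 63756} = \frac{1}{63732}$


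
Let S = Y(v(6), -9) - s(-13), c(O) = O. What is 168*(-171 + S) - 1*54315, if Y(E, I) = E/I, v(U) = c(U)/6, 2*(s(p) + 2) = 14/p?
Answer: -3222773/39 ≈ -82635.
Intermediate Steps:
s(p) = -2 + 7/p (s(p) = -2 + (14/p)/2 = -2 + 7/p)
v(U) = U/6
S = 284/117 (S = ((⅙)*6)/(-9) - (-2 + 7/(-13)) = 1*(-⅑) - (-2 + 7*(-1/13)) = -⅑ - (-2 - 7/13) = -⅑ - 1*(-33/13) = -⅑ + 33/13 = 284/117 ≈ 2.4273)
168*(-171 + S) - 1*54315 = 168*(-171 + 284/117) - 1*54315 = 168*(-19723/117) - 54315 = -1104488/39 - 54315 = -3222773/39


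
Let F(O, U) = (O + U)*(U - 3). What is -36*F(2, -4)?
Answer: -504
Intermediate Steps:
F(O, U) = (-3 + U)*(O + U) (F(O, U) = (O + U)*(-3 + U) = (-3 + U)*(O + U))
-36*F(2, -4) = -36*((-4)² - 3*2 - 3*(-4) + 2*(-4)) = -36*(16 - 6 + 12 - 8) = -36*14 = -504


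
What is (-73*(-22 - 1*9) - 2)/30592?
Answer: 2261/30592 ≈ 0.073908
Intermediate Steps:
(-73*(-22 - 1*9) - 2)/30592 = (-73*(-22 - 9) - 2)*(1/30592) = (-73*(-31) - 2)*(1/30592) = (2263 - 2)*(1/30592) = 2261*(1/30592) = 2261/30592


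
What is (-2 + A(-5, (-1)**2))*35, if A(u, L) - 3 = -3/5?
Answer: 14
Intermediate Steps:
A(u, L) = 12/5 (A(u, L) = 3 - 3/5 = 12/5)
(-2 + A(-5, (-1)**2))*35 = (-2 + 12/5)*35 = (2/5)*35 = 14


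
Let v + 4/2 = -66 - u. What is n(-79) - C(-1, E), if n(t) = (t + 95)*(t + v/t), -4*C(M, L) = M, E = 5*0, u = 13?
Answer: -394319/316 ≈ -1247.8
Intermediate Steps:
E = 0
v = -81 (v = -2 + (-66 - 1*13) = -2 + (-66 - 13) = -2 - 79 = -81)
C(M, L) = -M/4
n(t) = (95 + t)*(t - 81/t) (n(t) = (t + 95)*(t - 81/t) = (95 + t)*(t - 81/t))
n(-79) - C(-1, E) = (-81 + (-79)² - 7695/(-79) + 95*(-79)) - (-1)*(-1)/4 = (-81 + 6241 - 7695*(-1/79) - 7505) - 1*¼ = (-81 + 6241 + 7695/79 - 7505) - ¼ = -98560/79 - ¼ = -394319/316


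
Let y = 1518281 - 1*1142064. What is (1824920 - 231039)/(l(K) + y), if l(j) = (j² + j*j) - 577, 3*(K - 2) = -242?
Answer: 14344929/3492152 ≈ 4.1078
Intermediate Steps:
K = -236/3 (K = 2 + (⅓)*(-242) = 2 - 242/3 = -236/3 ≈ -78.667)
y = 376217 (y = 1518281 - 1142064 = 376217)
l(j) = -577 + 2*j² (l(j) = (j² + j²) - 577 = 2*j² - 577 = -577 + 2*j²)
(1824920 - 231039)/(l(K) + y) = (1824920 - 231039)/((-577 + 2*(-236/3)²) + 376217) = 1593881/((-577 + 2*(55696/9)) + 376217) = 1593881/((-577 + 111392/9) + 376217) = 1593881/(106199/9 + 376217) = 1593881/(3492152/9) = 1593881*(9/3492152) = 14344929/3492152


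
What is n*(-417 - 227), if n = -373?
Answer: 240212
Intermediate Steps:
n*(-417 - 227) = -373*(-417 - 227) = -373*(-644) = 240212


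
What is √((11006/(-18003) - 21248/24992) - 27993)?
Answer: 107*I*√483388588573539/14060343 ≈ 167.32*I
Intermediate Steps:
√((11006/(-18003) - 21248/24992) - 27993) = √((11006*(-1/18003) - 21248*1/24992) - 27993) = √((-11006/18003 - 664/781) - 27993) = √(-20549678/14060343 - 27993) = √(-393611731277/14060343) = 107*I*√483388588573539/14060343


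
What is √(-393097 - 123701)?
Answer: 3*I*√57422 ≈ 718.89*I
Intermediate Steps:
√(-393097 - 123701) = √(-516798) = 3*I*√57422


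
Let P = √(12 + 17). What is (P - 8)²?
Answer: (8 - √29)² ≈ 6.8374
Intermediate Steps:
P = √29 ≈ 5.3852
(P - 8)² = (√29 - 8)² = (-8 + √29)²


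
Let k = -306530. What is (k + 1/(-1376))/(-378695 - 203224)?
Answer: 421785281/800720544 ≈ 0.52676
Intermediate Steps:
(k + 1/(-1376))/(-378695 - 203224) = (-306530 + 1/(-1376))/(-378695 - 203224) = (-306530 - 1/1376)/(-581919) = -421785281/1376*(-1/581919) = 421785281/800720544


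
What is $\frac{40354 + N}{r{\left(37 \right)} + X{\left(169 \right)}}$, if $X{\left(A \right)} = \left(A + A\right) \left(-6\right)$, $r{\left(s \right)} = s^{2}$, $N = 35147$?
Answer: $- \frac{75501}{659} \approx -114.57$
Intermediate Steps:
$X{\left(A \right)} = - 12 A$ ($X{\left(A \right)} = 2 A \left(-6\right) = - 12 A$)
$\frac{40354 + N}{r{\left(37 \right)} + X{\left(169 \right)}} = \frac{40354 + 35147}{37^{2} - 2028} = \frac{75501}{1369 - 2028} = \frac{75501}{-659} = 75501 \left(- \frac{1}{659}\right) = - \frac{75501}{659}$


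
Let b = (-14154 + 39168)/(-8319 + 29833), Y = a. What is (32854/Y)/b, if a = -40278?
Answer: -176705239/251878473 ≈ -0.70155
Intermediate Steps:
Y = -40278
b = 12507/10757 (b = 25014/21514 = 25014*(1/21514) = 12507/10757 ≈ 1.1627)
(32854/Y)/b = (32854/(-40278))/(12507/10757) = (32854*(-1/40278))*(10757/12507) = -16427/20139*10757/12507 = -176705239/251878473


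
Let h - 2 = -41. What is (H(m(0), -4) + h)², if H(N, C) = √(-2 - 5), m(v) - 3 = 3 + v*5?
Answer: (39 - I*√7)² ≈ 1514.0 - 206.37*I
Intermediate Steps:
m(v) = 6 + 5*v (m(v) = 3 + (3 + v*5) = 3 + (3 + 5*v) = 6 + 5*v)
H(N, C) = I*√7 (H(N, C) = √(-7) = I*√7)
h = -39 (h = 2 - 41 = -39)
(H(m(0), -4) + h)² = (I*√7 - 39)² = (-39 + I*√7)²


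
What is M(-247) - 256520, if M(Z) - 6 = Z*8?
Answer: -258490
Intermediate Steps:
M(Z) = 6 + 8*Z (M(Z) = 6 + Z*8 = 6 + 8*Z)
M(-247) - 256520 = (6 + 8*(-247)) - 256520 = (6 - 1976) - 256520 = -1970 - 256520 = -258490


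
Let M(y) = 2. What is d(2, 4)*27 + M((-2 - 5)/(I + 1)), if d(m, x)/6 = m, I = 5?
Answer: 326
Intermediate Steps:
d(m, x) = 6*m
d(2, 4)*27 + M((-2 - 5)/(I + 1)) = (6*2)*27 + 2 = 12*27 + 2 = 324 + 2 = 326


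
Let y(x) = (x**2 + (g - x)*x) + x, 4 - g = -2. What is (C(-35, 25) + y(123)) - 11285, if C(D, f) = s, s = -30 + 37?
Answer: -10417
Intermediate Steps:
g = 6 (g = 4 - 1*(-2) = 4 + 2 = 6)
s = 7
C(D, f) = 7
y(x) = x + x**2 + x*(6 - x) (y(x) = (x**2 + (6 - x)*x) + x = (x**2 + x*(6 - x)) + x = x + x**2 + x*(6 - x))
(C(-35, 25) + y(123)) - 11285 = (7 + 7*123) - 11285 = (7 + 861) - 11285 = 868 - 11285 = -10417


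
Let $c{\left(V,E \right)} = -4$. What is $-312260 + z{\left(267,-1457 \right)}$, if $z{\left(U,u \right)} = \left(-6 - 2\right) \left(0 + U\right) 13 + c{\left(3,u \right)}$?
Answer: $-340032$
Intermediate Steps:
$z{\left(U,u \right)} = -4 - 104 U$ ($z{\left(U,u \right)} = \left(-6 - 2\right) \left(0 + U\right) 13 - 4 = - 8 U 13 - 4 = - 104 U - 4 = -4 - 104 U$)
$-312260 + z{\left(267,-1457 \right)} = -312260 - 27772 = -340032$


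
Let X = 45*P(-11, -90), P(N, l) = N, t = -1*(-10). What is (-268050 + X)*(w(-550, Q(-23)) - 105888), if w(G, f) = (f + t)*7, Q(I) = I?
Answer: 28460130555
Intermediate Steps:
t = 10
w(G, f) = 70 + 7*f (w(G, f) = (f + 10)*7 = (10 + f)*7 = 70 + 7*f)
X = -495 (X = 45*(-11) = -495)
(-268050 + X)*(w(-550, Q(-23)) - 105888) = (-268050 - 495)*((70 + 7*(-23)) - 105888) = -268545*((70 - 161) - 105888) = -268545*(-91 - 105888) = -268545*(-105979) = 28460130555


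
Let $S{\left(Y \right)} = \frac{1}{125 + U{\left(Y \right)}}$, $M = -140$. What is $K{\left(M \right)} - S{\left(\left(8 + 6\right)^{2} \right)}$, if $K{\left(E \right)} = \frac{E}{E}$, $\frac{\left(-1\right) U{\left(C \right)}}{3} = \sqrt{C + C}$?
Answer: $\frac{11972}{12097} - \frac{42 \sqrt{2}}{12097} \approx 0.98476$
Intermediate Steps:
$U{\left(C \right)} = - 3 \sqrt{2} \sqrt{C}$ ($U{\left(C \right)} = - 3 \sqrt{C + C} = - 3 \sqrt{2 C} = - 3 \sqrt{2} \sqrt{C}$)
$K{\left(E \right)} = 1$
$S{\left(Y \right)} = \frac{1}{125 - 3 \sqrt{2} \sqrt{Y}}$
$K{\left(M \right)} - S{\left(\left(8 + 6\right)^{2} \right)} = 1 - - \frac{1}{-125 + 3 \sqrt{2} \sqrt{\left(8 + 6\right)^{2}}} = 1 - - \frac{1}{-125 + 3 \sqrt{2} \sqrt{14^{2}}} = 1 - - \frac{1}{-125 + 3 \sqrt{2} \sqrt{196}} = 1 - - \frac{1}{-125 + 3 \sqrt{2} \cdot 14} = 1 - - \frac{1}{-125 + 42 \sqrt{2}} = 1 + \frac{1}{-125 + 42 \sqrt{2}}$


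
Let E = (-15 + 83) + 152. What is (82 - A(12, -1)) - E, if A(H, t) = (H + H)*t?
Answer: -114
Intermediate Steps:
A(H, t) = 2*H*t (A(H, t) = (2*H)*t = 2*H*t)
E = 220 (E = 68 + 152 = 220)
(82 - A(12, -1)) - E = (82 - 2*12*(-1)) - 1*220 = (82 - 1*(-24)) - 220 = (82 + 24) - 220 = 106 - 220 = -114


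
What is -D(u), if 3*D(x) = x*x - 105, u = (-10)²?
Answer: -9895/3 ≈ -3298.3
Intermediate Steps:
u = 100
D(x) = -35 + x²/3 (D(x) = (x*x - 105)/3 = (x² - 105)/3 = (-105 + x²)/3 = -35 + x²/3)
-D(u) = -(-35 + (⅓)*100²) = -(-35 + (⅓)*10000) = -(-35 + 10000/3) = -1*9895/3 = -9895/3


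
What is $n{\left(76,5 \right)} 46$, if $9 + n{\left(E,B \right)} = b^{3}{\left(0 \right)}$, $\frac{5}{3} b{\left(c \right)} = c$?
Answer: $-414$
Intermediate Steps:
$b{\left(c \right)} = \frac{3 c}{5}$
$n{\left(E,B \right)} = -9$ ($n{\left(E,B \right)} = -9 + \left(\frac{3}{5} \cdot 0\right)^{3} = -9 + 0^{3} = -9 + 0 = -9$)
$n{\left(76,5 \right)} 46 = \left(-9\right) 46 = -414$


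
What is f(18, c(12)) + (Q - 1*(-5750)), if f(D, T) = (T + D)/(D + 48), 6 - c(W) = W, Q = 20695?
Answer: 290897/11 ≈ 26445.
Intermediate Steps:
c(W) = 6 - W
f(D, T) = (D + T)/(48 + D)
f(18, c(12)) + (Q - 1*(-5750)) = (18 + (6 - 1*12))/(48 + 18) + (20695 - 1*(-5750)) = (18 + (6 - 12))/66 + (20695 + 5750) = (18 - 6)/66 + 26445 = (1/66)*12 + 26445 = 2/11 + 26445 = 290897/11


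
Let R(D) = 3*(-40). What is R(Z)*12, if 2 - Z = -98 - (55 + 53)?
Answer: -1440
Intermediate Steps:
Z = 208 (Z = 2 - (-98 - (55 + 53)) = 2 - (-98 - 1*108) = 2 - (-98 - 108) = 2 - 1*(-206) = 2 + 206 = 208)
R(D) = -120
R(Z)*12 = -120*12 = -1440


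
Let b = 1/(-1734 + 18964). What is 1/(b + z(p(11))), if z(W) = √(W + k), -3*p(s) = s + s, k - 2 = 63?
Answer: -51690/51359011697 + 296872900*√519/51359011697 ≈ 0.13168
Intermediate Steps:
k = 65 (k = 2 + 63 = 65)
b = 1/17230 ≈ 5.8038e-5
p(s) = -2*s/3 (p(s) = -(s + s)/3 = -2*s/3)
z(W) = √(65 + W) (z(W) = √(W + 65) = √(65 + W))
1/(b + z(p(11))) = 1/(1/17230 + √(65 - ⅔*11)) = 1/(1/17230 + √(65 - 22/3)) = 1/(1/17230 + √(173/3)) = 1/(1/17230 + √519/3)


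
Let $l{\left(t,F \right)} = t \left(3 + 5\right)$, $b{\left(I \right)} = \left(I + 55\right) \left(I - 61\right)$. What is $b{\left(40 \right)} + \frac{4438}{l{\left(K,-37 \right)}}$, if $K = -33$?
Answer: $- \frac{265559}{132} \approx -2011.8$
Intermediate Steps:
$b{\left(I \right)} = \left(-61 + I\right) \left(55 + I\right)$ ($b{\left(I \right)} = \left(55 + I\right) \left(-61 + I\right) = \left(-61 + I\right) \left(55 + I\right)$)
$l{\left(t,F \right)} = 8 t$ ($l{\left(t,F \right)} = t 8 = 8 t$)
$b{\left(40 \right)} + \frac{4438}{l{\left(K,-37 \right)}} = \left(-3355 + 40^{2} - 240\right) + \frac{4438}{8 \left(-33\right)} = \left(-3355 + 1600 - 240\right) + \frac{4438}{-264} = -1995 + 4438 \left(- \frac{1}{264}\right) = -1995 - \frac{2219}{132} = - \frac{265559}{132}$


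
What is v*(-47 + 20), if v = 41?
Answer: -1107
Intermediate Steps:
v*(-47 + 20) = 41*(-47 + 20) = 41*(-27) = -1107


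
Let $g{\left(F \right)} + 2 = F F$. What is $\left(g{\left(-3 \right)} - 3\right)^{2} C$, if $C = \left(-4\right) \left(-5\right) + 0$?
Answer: $320$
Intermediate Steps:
$g{\left(F \right)} = -2 + F^{2}$ ($g{\left(F \right)} = -2 + F F = -2 + F^{2}$)
$C = 20$ ($C = 20 + 0 = 20$)
$\left(g{\left(-3 \right)} - 3\right)^{2} C = \left(\left(-2 + \left(-3\right)^{2}\right) - 3\right)^{2} \cdot 20 = \left(\left(-2 + 9\right) - 3\right)^{2} \cdot 20 = \left(7 - 3\right)^{2} \cdot 20 = 4^{2} \cdot 20 = 16 \cdot 20 = 320$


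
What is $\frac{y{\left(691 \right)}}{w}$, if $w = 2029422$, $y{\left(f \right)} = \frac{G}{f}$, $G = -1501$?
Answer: $- \frac{1501}{1402330602} \approx -1.0704 \cdot 10^{-6}$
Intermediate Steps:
$y{\left(f \right)} = - \frac{1501}{f}$
$\frac{y{\left(691 \right)}}{w} = \frac{\left(-1501\right) \frac{1}{691}}{2029422} = \left(-1501\right) \frac{1}{691} \cdot \frac{1}{2029422} = \left(- \frac{1501}{691}\right) \frac{1}{2029422} = - \frac{1501}{1402330602}$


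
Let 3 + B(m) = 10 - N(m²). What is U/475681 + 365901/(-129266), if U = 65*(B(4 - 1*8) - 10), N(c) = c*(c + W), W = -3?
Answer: -175825036771/61489380146 ≈ -2.8594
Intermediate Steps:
N(c) = c*(-3 + c) (N(c) = c*(c - 3) = c*(-3 + c))
B(m) = 7 - m²*(-3 + m²) (B(m) = -3 + (10 - m²*(-3 + m²)) = 7 - m²*(-3 + m²))
U = -13715 (U = 65*((7 + (4 - 1*8)²*(3 - (4 - 1*8)²)) - 10) = 65*((7 + (4 - 8)²*(3 - (4 - 8)²)) - 10) = 65*((7 + (-4)²*(3 - 1*(-4)²)) - 10) = 65*((7 + 16*(3 - 1*16)) - 10) = 65*((7 + 16*(3 - 16)) - 10) = 65*((7 + 16*(-13)) - 10) = 65*((7 - 208) - 10) = 65*(-201 - 10) = 65*(-211) = -13715)
U/475681 + 365901/(-129266) = -13715/475681 + 365901/(-129266) = -13715*1/475681 + 365901*(-1/129266) = -13715/475681 - 365901/129266 = -175825036771/61489380146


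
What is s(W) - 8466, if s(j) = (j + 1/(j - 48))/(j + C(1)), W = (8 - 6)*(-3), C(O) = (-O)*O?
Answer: -3199823/378 ≈ -8465.1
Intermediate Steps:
C(O) = -O²
W = -6 (W = 2*(-3) = -6)
s(j) = (j + 1/(-48 + j))/(-1 + j) (s(j) = (j + 1/(j - 48))/(j - 1*1²) = (j + 1/(-48 + j))/(j - 1*1) = (j + 1/(-48 + j))/(j - 1) = (j + 1/(-48 + j))/(-1 + j))
s(W) - 8466 = (1 + (-6)² - 48*(-6))/(48 + (-6)² - 49*(-6)) - 8466 = (1 + 36 + 288)/(48 + 36 + 294) - 8466 = 325/378 - 8466 = -3199823/378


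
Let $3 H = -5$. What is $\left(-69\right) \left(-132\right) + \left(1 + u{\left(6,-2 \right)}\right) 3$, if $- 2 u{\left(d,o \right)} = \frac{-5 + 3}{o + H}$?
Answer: $\frac{100212}{11} \approx 9110.2$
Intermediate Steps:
$H = - \frac{5}{3}$ ($H = \frac{1}{3} \left(-5\right) = - \frac{5}{3} \approx -1.6667$)
$u{\left(d,o \right)} = \frac{1}{- \frac{5}{3} + o}$ ($u{\left(d,o \right)} = - \frac{\left(-5 + 3\right) \frac{1}{o - \frac{5}{3}}}{2} = - \frac{\left(-2\right) \frac{1}{- \frac{5}{3} + o}}{2} = \frac{1}{- \frac{5}{3} + o}$)
$\left(-69\right) \left(-132\right) + \left(1 + u{\left(6,-2 \right)}\right) 3 = \left(-69\right) \left(-132\right) + \left(1 + \frac{3}{-5 + 3 \left(-2\right)}\right) 3 = 9108 + \left(1 + \frac{3}{-5 - 6}\right) 3 = 9108 + \left(1 + \frac{3}{-11}\right) 3 = 9108 + \left(1 + 3 \left(- \frac{1}{11}\right)\right) 3 = 9108 + \left(1 - \frac{3}{11}\right) 3 = 9108 + \frac{8}{11} \cdot 3 = 9108 + \frac{24}{11} = \frac{100212}{11}$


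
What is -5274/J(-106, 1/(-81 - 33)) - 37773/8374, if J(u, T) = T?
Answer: 5034712491/8374 ≈ 6.0123e+5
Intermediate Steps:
-5274/J(-106, 1/(-81 - 33)) - 37773/8374 = -5274/(1/(-81 - 33)) - 37773/8374 = -5274/(1/(-114)) - 37773*1/8374 = -5274/(-1/114) - 37773/8374 = -5274*(-114) - 37773/8374 = 601236 - 37773/8374 = 5034712491/8374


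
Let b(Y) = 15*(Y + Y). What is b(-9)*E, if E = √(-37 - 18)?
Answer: -270*I*√55 ≈ -2002.4*I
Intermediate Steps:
b(Y) = 30*Y (b(Y) = 15*(2*Y) = 30*Y)
E = I*√55 (E = √(-55) = I*√55 ≈ 7.4162*I)
b(-9)*E = (30*(-9))*(I*√55) = -270*I*√55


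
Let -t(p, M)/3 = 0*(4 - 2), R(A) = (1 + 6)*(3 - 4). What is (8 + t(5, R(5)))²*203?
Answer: 12992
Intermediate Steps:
R(A) = -7 (R(A) = 7*(-1) = -7)
t(p, M) = 0 (t(p, M) = -0*(4 - 2) = -0*2 = -3*0 = 0)
(8 + t(5, R(5)))²*203 = (8 + 0)²*203 = 8²*203 = 64*203 = 12992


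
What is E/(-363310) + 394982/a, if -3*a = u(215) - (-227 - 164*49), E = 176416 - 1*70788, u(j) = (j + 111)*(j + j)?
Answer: -74363744744/8988471055 ≈ -8.2732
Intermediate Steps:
u(j) = 2*j*(111 + j) (u(j) = (111 + j)*(2*j) = 2*j*(111 + j))
E = 105628 (E = 176416 - 70788 = 105628)
a = -49481 (a = -(2*215*(111 + 215) - (-227 - 164*49))/3 = -(2*215*326 - (-227 - 8036))/3 = -(140180 - 1*(-8263))/3 = -(140180 + 8263)/3 = -1/3*148443 = -49481)
E/(-363310) + 394982/a = 105628/(-363310) + 394982/(-49481) = 105628*(-1/363310) + 394982*(-1/49481) = -52814/181655 - 394982/49481 = -74363744744/8988471055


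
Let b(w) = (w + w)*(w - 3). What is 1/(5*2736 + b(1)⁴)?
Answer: 1/13936 ≈ 7.1757e-5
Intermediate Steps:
b(w) = 2*w*(-3 + w) (b(w) = (2*w)*(-3 + w) = 2*w*(-3 + w))
1/(5*2736 + b(1)⁴) = 1/(5*2736 + (2*1*(-3 + 1))⁴) = 1/(13680 + (2*1*(-2))⁴) = 1/(13680 + (-4)⁴) = 1/(13680 + 256) = 1/13936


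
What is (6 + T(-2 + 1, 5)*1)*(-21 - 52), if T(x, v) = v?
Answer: -803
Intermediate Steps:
(6 + T(-2 + 1, 5)*1)*(-21 - 52) = (6 + 5*1)*(-21 - 52) = (6 + 5)*(-73) = 11*(-73) = -803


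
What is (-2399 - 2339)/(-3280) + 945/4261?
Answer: 11644109/6988040 ≈ 1.6663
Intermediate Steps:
(-2399 - 2339)/(-3280) + 945/4261 = -4738*(-1/3280) + 945*(1/4261) = 2369/1640 + 945/4261 = 11644109/6988040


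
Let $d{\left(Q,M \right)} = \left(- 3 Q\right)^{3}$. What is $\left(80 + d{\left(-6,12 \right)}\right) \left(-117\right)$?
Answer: $-691704$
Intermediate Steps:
$d{\left(Q,M \right)} = - 27 Q^{3}$
$\left(80 + d{\left(-6,12 \right)}\right) \left(-117\right) = \left(80 - 27 \left(-6\right)^{3}\right) \left(-117\right) = \left(80 - -5832\right) \left(-117\right) = \left(80 + 5832\right) \left(-117\right) = 5912 \left(-117\right) = -691704$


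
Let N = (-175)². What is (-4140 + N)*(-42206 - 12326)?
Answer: -1444280020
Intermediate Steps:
N = 30625
(-4140 + N)*(-42206 - 12326) = (-4140 + 30625)*(-42206 - 12326) = 26485*(-54532) = -1444280020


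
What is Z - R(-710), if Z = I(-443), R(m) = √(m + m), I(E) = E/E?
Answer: 1 - 2*I*√355 ≈ 1.0 - 37.683*I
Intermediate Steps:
I(E) = 1
R(m) = √2*√m (R(m) = √(2*m) = √2*√m)
Z = 1
Z - R(-710) = 1 - √2*√(-710) = 1 - √2*I*√710 = 1 - 2*I*√355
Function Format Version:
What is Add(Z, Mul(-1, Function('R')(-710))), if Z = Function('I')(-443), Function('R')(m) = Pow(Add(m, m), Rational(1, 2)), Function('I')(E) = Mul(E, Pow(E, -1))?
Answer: Add(1, Mul(-2, I, Pow(355, Rational(1, 2)))) ≈ Add(1.0000, Mul(-37.683, I))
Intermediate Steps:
Function('I')(E) = 1
Function('R')(m) = Mul(Pow(2, Rational(1, 2)), Pow(m, Rational(1, 2))) (Function('R')(m) = Pow(Mul(2, m), Rational(1, 2)) = Mul(Pow(2, Rational(1, 2)), Pow(m, Rational(1, 2))))
Z = 1
Add(Z, Mul(-1, Function('R')(-710))) = Add(1, Mul(-1, Mul(Pow(2, Rational(1, 2)), Pow(-710, Rational(1, 2))))) = Add(1, Mul(-1, Mul(Pow(2, Rational(1, 2)), Mul(I, Pow(710, Rational(1, 2)))))) = Add(1, Mul(-1, Mul(2, I, Pow(355, Rational(1, 2))))) = Add(1, Mul(-2, I, Pow(355, Rational(1, 2))))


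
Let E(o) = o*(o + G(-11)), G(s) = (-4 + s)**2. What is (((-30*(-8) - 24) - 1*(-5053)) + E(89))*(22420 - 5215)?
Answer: 571464075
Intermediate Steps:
E(o) = o*(225 + o) (E(o) = o*(o + (-4 - 11)**2) = o*(o + (-15)**2) = o*(o + 225) = o*(225 + o))
(((-30*(-8) - 24) - 1*(-5053)) + E(89))*(22420 - 5215) = (((-30*(-8) - 24) - 1*(-5053)) + 89*(225 + 89))*(22420 - 5215) = (((240 - 24) + 5053) + 89*314)*17205 = ((216 + 5053) + 27946)*17205 = (5269 + 27946)*17205 = 33215*17205 = 571464075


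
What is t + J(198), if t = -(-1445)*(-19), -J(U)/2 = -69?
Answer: -27317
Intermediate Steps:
J(U) = 138 (J(U) = -2*(-69) = 138)
t = -27455 (t = -1445*19 = -27455)
t + J(198) = -27455 + 138 = -27317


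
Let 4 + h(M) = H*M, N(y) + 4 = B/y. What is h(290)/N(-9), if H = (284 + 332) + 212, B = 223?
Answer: -2161044/259 ≈ -8343.8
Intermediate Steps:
H = 828 (H = 616 + 212 = 828)
N(y) = -4 + 223/y
h(M) = -4 + 828*M
h(290)/N(-9) = (-4 + 828*290)/(-4 + 223/(-9)) = (-4 + 240120)/(-4 + 223*(-⅑)) = 240116/(-4 - 223/9) = 240116/(-259/9) = 240116*(-9/259) = -2161044/259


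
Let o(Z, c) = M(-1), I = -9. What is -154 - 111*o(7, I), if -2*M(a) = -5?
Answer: -863/2 ≈ -431.50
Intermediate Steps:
M(a) = 5/2 (M(a) = -½*(-5) = 5/2)
o(Z, c) = 5/2
-154 - 111*o(7, I) = -154 - 111*5/2 = -154 - 555/2 = -863/2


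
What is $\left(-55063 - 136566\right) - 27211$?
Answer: $-218840$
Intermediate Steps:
$\left(-55063 - 136566\right) - 27211 = -191629 - 27211 = -218840$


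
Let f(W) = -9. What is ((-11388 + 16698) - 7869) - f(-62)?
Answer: -2550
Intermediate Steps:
((-11388 + 16698) - 7869) - f(-62) = ((-11388 + 16698) - 7869) - 1*(-9) = (5310 - 7869) + 9 = -2559 + 9 = -2550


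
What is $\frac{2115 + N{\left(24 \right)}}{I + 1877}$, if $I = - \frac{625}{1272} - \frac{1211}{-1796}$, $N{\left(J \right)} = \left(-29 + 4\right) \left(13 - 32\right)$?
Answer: $\frac{1479221520}{1072111729} \approx 1.3797$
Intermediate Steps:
$N{\left(J \right)} = 475$ ($N{\left(J \right)} = \left(-25\right) \left(-19\right) = 475$)
$I = \frac{104473}{571128}$ ($I = \left(-625\right) \frac{1}{1272} - - \frac{1211}{1796} = - \frac{625}{1272} + \frac{1211}{1796} = \frac{104473}{571128} \approx 0.18292$)
$\frac{2115 + N{\left(24 \right)}}{I + 1877} = \frac{2115 + 475}{\frac{104473}{571128} + 1877} = \frac{2590}{\frac{1072111729}{571128}} = 2590 \cdot \frac{571128}{1072111729} = \frac{1479221520}{1072111729}$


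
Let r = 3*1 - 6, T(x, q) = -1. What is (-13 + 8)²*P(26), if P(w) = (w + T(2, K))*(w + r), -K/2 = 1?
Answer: 14375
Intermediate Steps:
K = -2 (K = -2*1 = -2)
r = -3 (r = 3 - 6 = -3)
P(w) = (-1 + w)*(-3 + w) (P(w) = (w - 1)*(w - 3) = (-1 + w)*(-3 + w))
(-13 + 8)²*P(26) = (-13 + 8)²*(3 + 26² - 4*26) = (-5)²*(3 + 676 - 104) = 25*575 = 14375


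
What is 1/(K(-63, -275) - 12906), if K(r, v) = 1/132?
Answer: -132/1703591 ≈ -7.7483e-5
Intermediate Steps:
K(r, v) = 1/132
1/(K(-63, -275) - 12906) = 1/(1/132 - 12906) = 1/(-1703591/132) = -132/1703591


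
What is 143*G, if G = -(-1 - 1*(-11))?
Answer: -1430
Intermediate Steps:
G = -10 (G = -(-1 + 11) = -1*10 = -10)
143*G = 143*(-10) = -1430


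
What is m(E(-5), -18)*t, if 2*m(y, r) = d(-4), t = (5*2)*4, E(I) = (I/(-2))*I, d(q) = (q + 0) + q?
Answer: -160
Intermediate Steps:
d(q) = 2*q (d(q) = q + q = 2*q)
E(I) = -I**2/2 (E(I) = (I*(-1/2))*I = (-I/2)*I = -I**2/2)
t = 40 (t = 10*4 = 40)
m(y, r) = -4 (m(y, r) = (2*(-4))/2 = (1/2)*(-8) = -4)
m(E(-5), -18)*t = -4*40 = -160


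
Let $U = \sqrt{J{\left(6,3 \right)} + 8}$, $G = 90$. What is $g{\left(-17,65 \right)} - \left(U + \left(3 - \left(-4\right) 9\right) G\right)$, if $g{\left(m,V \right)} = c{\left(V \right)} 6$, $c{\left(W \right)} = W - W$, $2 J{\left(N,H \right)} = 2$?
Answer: $-3513$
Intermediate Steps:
$J{\left(N,H \right)} = 1$ ($J{\left(N,H \right)} = \frac{1}{2} \cdot 2 = 1$)
$U = 3$ ($U = \sqrt{1 + 8} = \sqrt{9} = 3$)
$c{\left(W \right)} = 0$
$g{\left(m,V \right)} = 0$ ($g{\left(m,V \right)} = 0 \cdot 6 = 0$)
$g{\left(-17,65 \right)} - \left(U + \left(3 - \left(-4\right) 9\right) G\right) = 0 - \left(3 + \left(3 - \left(-4\right) 9\right) 90\right) = 0 - \left(3 + \left(3 - -36\right) 90\right) = 0 - \left(3 + \left(3 + 36\right) 90\right) = 0 - \left(3 + 39 \cdot 90\right) = 0 - \left(3 + 3510\right) = 0 - 3513 = -3513$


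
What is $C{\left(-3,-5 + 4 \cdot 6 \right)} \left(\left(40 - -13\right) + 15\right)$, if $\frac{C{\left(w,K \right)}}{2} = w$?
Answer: $-408$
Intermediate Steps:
$C{\left(w,K \right)} = 2 w$
$C{\left(-3,-5 + 4 \cdot 6 \right)} \left(\left(40 - -13\right) + 15\right) = 2 \left(-3\right) \left(\left(40 - -13\right) + 15\right) = - 6 \left(\left(40 + 13\right) + 15\right) = - 6 \left(53 + 15\right) = \left(-6\right) 68 = -408$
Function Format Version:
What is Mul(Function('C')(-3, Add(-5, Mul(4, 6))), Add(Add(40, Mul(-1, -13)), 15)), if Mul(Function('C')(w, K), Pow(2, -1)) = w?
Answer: -408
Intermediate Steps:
Function('C')(w, K) = Mul(2, w)
Mul(Function('C')(-3, Add(-5, Mul(4, 6))), Add(Add(40, Mul(-1, -13)), 15)) = Mul(Mul(2, -3), Add(Add(40, Mul(-1, -13)), 15)) = Mul(-6, Add(Add(40, 13), 15)) = Mul(-6, Add(53, 15)) = Mul(-6, 68) = -408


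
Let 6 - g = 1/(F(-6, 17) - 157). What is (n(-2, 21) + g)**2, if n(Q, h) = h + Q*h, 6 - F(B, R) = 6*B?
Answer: 2972176/13225 ≈ 224.74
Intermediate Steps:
F(B, R) = 6 - 6*B
g = 691/115 (g = 6 - 1/((6 - 6*(-6)) - 157) = 6 - 1/((6 + 36) - 157) = 6 - 1/(42 - 157) = 6 - 1/(-115) = 6 - 1*(-1/115) = 6 + 1/115 = 691/115 ≈ 6.0087)
(n(-2, 21) + g)**2 = (21*(1 - 2) + 691/115)**2 = (21*(-1) + 691/115)**2 = (-21 + 691/115)**2 = (-1724/115)**2 = 2972176/13225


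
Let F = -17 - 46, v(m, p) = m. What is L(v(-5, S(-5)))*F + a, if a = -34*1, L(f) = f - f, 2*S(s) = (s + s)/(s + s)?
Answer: -34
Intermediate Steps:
S(s) = 1/2 (S(s) = ((s + s)/(s + s))/2 = ((2*s)/((2*s)))/2 = ((2*s)*(1/(2*s)))/2 = (1/2)*1 = 1/2)
L(f) = 0
F = -63
a = -34
L(v(-5, S(-5)))*F + a = 0*(-63) - 34 = 0 - 34 = -34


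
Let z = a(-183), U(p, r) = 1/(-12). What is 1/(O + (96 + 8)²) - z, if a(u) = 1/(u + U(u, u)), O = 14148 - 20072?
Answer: 60901/10747724 ≈ 0.0056664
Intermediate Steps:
U(p, r) = -1/12
O = -5924
a(u) = 1/(-1/12 + u) (a(u) = 1/(u - 1/12) = 1/(-1/12 + u))
z = -12/2197 (z = 12/(-1 + 12*(-183)) = 12/(-1 - 2196) = 12/(-2197) = 12*(-1/2197) = -12/2197 ≈ -0.0054620)
1/(O + (96 + 8)²) - z = 1/(-5924 + (96 + 8)²) - 1*(-12/2197) = 1/(-5924 + 104²) + 12/2197 = 1/(-5924 + 10816) + 12/2197 = 1/4892 + 12/2197 = 60901/10747724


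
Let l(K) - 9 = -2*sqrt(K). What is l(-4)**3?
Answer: 297 - 908*I ≈ 297.0 - 908.0*I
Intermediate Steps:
l(K) = 9 - 2*sqrt(K)
l(-4)**3 = (9 - 4*I)**3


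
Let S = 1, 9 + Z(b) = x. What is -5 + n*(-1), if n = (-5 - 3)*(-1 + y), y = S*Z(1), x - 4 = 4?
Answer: -21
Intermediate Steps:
x = 8 (x = 4 + 4 = 8)
Z(b) = -1 (Z(b) = -9 + 8 = -1)
y = -1 (y = 1*(-1) = -1)
n = 16 (n = (-5 - 3)*(-1 - 1) = -8*(-2) = 16)
-5 + n*(-1) = -5 + 16*(-1) = -5 - 16 = -21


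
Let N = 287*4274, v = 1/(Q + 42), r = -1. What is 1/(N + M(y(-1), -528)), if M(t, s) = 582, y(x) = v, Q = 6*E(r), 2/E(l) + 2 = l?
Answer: 1/1227220 ≈ 8.1485e-7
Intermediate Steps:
E(l) = 2/(-2 + l)
Q = -4 (Q = 6*(2/(-2 - 1)) = 6*(2/(-3)) = 6*(2*(-⅓)) = 6*(-⅔) = -4)
v = 1/38 (v = 1/(-4 + 42) = 1/38 ≈ 0.026316)
y(x) = 1/38
N = 1226638
1/(N + M(y(-1), -528)) = 1/(1226638 + 582) = 1/1227220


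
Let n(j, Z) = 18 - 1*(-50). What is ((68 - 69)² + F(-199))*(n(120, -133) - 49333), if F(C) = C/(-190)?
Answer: -3832817/38 ≈ -1.0086e+5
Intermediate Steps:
n(j, Z) = 68 (n(j, Z) = 18 + 50 = 68)
F(C) = -C/190 (F(C) = C*(-1/190) = -C/190)
((68 - 69)² + F(-199))*(n(120, -133) - 49333) = ((68 - 69)² - 1/190*(-199))*(68 - 49333) = ((-1)² + 199/190)*(-49265) = (1 + 199/190)*(-49265) = (389/190)*(-49265) = -3832817/38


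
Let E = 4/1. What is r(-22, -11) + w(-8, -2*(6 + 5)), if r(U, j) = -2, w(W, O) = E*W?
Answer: -34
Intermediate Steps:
E = 4 (E = 4*1 = 4)
w(W, O) = 4*W
r(-22, -11) + w(-8, -2*(6 + 5)) = -2 + 4*(-8) = -2 - 32 = -34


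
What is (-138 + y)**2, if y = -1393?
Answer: 2343961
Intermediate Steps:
(-138 + y)**2 = (-138 - 1393)**2 = (-1531)**2 = 2343961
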